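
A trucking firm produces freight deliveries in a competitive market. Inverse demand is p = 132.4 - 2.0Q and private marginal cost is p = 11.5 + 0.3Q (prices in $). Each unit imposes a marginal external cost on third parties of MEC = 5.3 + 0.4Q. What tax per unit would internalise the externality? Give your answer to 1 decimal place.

Social marginal cost = private MC + MEC = 16.8 + 0.7Q.
Set SMC = demand: 16.8 + 0.7Q = 132.4 - 2.0Q → Q* = 42.8148.
The Pigouvian tax equals MEC at Q*: 5.3 + 0.4×42.8148 = 22.4259.

tax = $22.4 per unit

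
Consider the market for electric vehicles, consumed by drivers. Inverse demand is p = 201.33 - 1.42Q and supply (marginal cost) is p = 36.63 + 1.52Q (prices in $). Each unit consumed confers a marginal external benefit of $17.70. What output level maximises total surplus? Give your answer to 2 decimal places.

Social marginal benefit = demand + MEB = 219.03 - 1.42Q.
Set SMB = MC: 219.03 - 1.42Q = 36.63 + 1.52Q → Q* = 62.0408.

Q* = 62.04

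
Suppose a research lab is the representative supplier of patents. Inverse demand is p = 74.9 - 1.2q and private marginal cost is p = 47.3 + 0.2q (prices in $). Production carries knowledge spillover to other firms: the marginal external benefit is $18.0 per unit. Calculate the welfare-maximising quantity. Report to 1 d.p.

Social marginal cost = private MC − MEB = 29.3 + 0.2q.
Set SMC = demand: 29.3 + 0.2q = 74.9 - 1.2q → q* = 32.5714.

q* = 32.6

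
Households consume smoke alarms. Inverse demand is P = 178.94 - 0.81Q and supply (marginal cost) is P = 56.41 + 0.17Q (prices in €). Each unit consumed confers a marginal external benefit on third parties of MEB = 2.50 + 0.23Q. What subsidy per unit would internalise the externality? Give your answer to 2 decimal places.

subsidy = €40.84 per unit

Social marginal benefit = demand + MEB = 181.44 - 0.58Q.
Set SMB = MC: 181.44 - 0.58Q = 56.41 + 0.17Q → Q* = 166.7067.
The Pigouvian subsidy equals MEB at Q*: 2.50 + 0.23×166.7067 = 40.8425.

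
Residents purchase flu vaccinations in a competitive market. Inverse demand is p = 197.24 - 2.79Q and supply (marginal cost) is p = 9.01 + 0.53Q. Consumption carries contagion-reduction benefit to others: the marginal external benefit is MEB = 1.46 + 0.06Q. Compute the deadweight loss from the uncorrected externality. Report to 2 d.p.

DWL = 3.63

Market equilibrium (private): 9.01 + 0.53Q = 197.24 - 2.79Q → Q_m = 56.6958.
Social marginal benefit = demand + MEB = 198.70 - 2.73Q.
Set SMB = MC: 198.70 - 2.73Q = 9.01 + 0.53Q → Q* = 58.1871.
The welfare-loss triangle has base |Q_m − Q*| and height MEB(Q_m) (the vertical gap between SMB and MC is zero at Q* and MEB at Q_m).
DWL = ½ × 1.4913 × 4.8617 = 3.6251.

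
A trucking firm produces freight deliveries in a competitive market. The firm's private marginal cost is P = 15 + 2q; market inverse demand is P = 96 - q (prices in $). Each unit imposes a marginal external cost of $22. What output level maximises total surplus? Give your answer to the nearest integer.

Social marginal cost = private MC + MEC = 37 + 2q.
Set SMC = demand: 37 + 2q = 96 - q → q* = 19.6667.

q* = 20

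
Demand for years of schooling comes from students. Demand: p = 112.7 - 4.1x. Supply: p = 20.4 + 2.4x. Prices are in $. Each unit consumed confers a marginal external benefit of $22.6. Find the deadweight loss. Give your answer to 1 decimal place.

Market equilibrium (private): 20.4 + 2.4x = 112.7 - 4.1x → x_m = 14.2000.
Social marginal benefit = demand + MEB = 135.3 - 4.1x.
Set SMB = MC: 135.3 - 4.1x = 20.4 + 2.4x → x* = 17.6769.
Height of the DWL triangle at x_m is SMB(x_m) − MC(x_m) = MEB(x_m) = 22.6000.
DWL = ½ × 3.4769 × 22.6000 = 39.2890.

DWL = $39.3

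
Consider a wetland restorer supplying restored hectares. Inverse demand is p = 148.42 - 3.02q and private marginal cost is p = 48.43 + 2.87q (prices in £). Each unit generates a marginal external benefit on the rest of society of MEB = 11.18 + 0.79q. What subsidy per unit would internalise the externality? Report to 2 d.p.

Social marginal cost = private MC − MEB = 37.25 + 2.08q.
Set SMC = demand: 37.25 + 2.08q = 148.42 - 3.02q → q* = 21.7980.
The Pigouvian subsidy equals MEB at q*: 11.18 + 0.79×21.7980 = 28.4004.

subsidy = £28.40 per unit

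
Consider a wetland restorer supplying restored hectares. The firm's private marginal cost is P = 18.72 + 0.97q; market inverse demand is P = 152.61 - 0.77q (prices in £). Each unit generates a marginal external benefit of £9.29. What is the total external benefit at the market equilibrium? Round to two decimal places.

£714.85

Market equilibrium (private): 18.72 + 0.97q = 152.61 - 0.77q → q_m = 76.9483.
Total external benefit = MEB × q_m = 9.29 × 76.9483 = 714.8497.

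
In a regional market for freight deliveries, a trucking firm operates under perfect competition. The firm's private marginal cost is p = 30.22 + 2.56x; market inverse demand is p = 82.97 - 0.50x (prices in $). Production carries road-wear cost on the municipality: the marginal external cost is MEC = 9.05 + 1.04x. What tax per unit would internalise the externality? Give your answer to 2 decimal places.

tax = $20.13 per unit

Social marginal cost = private MC + MEC = 39.27 + 3.60x.
Set SMC = demand: 39.27 + 3.60x = 82.97 - 0.50x → x* = 10.6585.
The Pigouvian tax equals MEC at x*: 9.05 + 1.04×10.6585 = 20.1348.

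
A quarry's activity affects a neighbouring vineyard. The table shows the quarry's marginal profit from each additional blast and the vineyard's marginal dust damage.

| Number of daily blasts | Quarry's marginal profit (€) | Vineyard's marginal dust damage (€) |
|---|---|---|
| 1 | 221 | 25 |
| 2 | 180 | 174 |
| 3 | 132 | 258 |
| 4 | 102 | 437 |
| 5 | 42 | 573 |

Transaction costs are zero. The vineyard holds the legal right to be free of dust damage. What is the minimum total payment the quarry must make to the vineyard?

€199

Efficient level: marginal profit ≥ marginal dust damage through level 2, so k* = 2.
With the vineyard holding the right, the quarry must at least compensate total damage at k*: 25 + 174 = 199.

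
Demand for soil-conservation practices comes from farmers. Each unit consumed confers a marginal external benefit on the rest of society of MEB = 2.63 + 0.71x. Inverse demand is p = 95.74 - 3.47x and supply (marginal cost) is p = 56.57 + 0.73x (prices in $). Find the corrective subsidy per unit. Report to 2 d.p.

subsidy = $11.13 per unit

Social marginal benefit = demand + MEB = 98.37 - 2.76x.
Set SMB = MC: 98.37 - 2.76x = 56.57 + 0.73x → x* = 11.9771.
The Pigouvian subsidy equals MEB at x*: 2.63 + 0.71×11.9771 = 11.1337.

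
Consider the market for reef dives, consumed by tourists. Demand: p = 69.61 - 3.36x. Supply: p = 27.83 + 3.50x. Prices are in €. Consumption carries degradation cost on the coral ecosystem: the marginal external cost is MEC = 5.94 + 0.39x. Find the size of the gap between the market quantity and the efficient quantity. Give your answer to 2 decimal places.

Market equilibrium (private): 27.83 + 3.50x = 69.61 - 3.36x → x_m = 6.0904.
Social marginal benefit = demand − MEC = 63.67 - 3.75x.
Set SMB = MC: 63.67 - 3.75x = 27.83 + 3.50x → x* = 4.9434.
Gap = |6.0904 − 4.9434| = 1.1470.

1.15 units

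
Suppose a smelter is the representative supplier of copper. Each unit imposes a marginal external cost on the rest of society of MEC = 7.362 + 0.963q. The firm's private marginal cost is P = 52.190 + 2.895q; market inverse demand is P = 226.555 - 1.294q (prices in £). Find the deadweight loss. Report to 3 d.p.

DWL = £218.474

Market equilibrium (private): 52.190 + 2.895q = 226.555 - 1.294q → q_m = 41.6245.
Social marginal cost = private MC + MEC = 59.552 + 3.858q.
Set SMC = demand: 59.552 + 3.858q = 226.555 - 1.294q → q* = 32.4152.
The loss is the area between SMC and demand from q* to q_m; with linear curves that's a triangle of height MEC(q_m).
DWL = ½ × 9.2093 × 47.4464 = 218.4741.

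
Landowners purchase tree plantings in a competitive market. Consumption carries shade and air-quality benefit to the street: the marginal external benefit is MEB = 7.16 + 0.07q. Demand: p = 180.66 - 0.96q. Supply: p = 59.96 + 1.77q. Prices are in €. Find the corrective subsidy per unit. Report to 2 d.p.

subsidy = €10.52 per unit

Social marginal benefit = demand + MEB = 187.82 - 0.89q.
Set SMB = MC: 187.82 - 0.89q = 59.96 + 1.77q → q* = 48.0677.
The Pigouvian subsidy equals MEB at q*: 7.16 + 0.07×48.0677 = 10.5247.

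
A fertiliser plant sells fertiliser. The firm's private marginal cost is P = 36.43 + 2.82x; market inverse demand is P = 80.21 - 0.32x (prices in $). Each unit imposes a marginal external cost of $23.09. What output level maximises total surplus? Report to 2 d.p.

Social marginal cost = private MC + MEC = 59.52 + 2.82x.
Set SMC = demand: 59.52 + 2.82x = 80.21 - 0.32x → x* = 6.5892.

x* = 6.59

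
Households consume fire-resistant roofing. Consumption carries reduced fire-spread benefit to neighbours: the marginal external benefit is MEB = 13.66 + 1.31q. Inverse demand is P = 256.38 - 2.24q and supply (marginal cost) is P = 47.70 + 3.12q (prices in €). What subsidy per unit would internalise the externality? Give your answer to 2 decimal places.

subsidy = €85.58 per unit

Social marginal benefit = demand + MEB = 270.04 - 0.93q.
Set SMB = MC: 270.04 - 0.93q = 47.70 + 3.12q → q* = 54.8988.
The Pigouvian subsidy equals MEB at q*: 13.66 + 1.31×54.8988 = 85.5774.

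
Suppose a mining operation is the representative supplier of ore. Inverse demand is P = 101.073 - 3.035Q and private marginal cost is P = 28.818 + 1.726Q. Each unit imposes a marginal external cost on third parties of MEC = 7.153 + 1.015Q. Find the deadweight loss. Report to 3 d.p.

DWL = 44.046

Market equilibrium (private): 28.818 + 1.726Q = 101.073 - 3.035Q → Q_m = 15.1764.
Social marginal cost = private MC + MEC = 35.971 + 2.741Q.
Set SMC = demand: 35.971 + 2.741Q = 101.073 - 3.035Q → Q* = 11.2711.
Height of the DWL triangle at Q_m is SMC(Q_m) − demand(Q_m) = MEC(Q_m) = 22.5571.
DWL = ½ × 3.9053 × 22.5571 = 44.0461.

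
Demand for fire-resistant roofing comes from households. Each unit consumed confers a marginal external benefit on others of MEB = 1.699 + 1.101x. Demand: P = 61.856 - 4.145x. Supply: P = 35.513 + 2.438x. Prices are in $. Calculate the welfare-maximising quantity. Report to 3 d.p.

Social marginal benefit = demand + MEB = 63.555 - 3.044x.
Set SMB = MC: 63.555 - 3.044x = 35.513 + 2.438x → x* = 5.1153.

x* = 5.115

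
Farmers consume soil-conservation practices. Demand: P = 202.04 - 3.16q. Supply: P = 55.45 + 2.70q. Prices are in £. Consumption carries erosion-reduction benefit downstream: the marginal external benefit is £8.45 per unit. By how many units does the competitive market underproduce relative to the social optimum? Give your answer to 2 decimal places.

Market equilibrium (private): 55.45 + 2.70q = 202.04 - 3.16q → q_m = 25.0154.
Social marginal benefit = demand + MEB = 210.49 - 3.16q.
Set SMB = MC: 210.49 - 3.16q = 55.45 + 2.70q → q* = 26.4573.
Gap = |25.0154 − 26.4573| = 1.4419.

1.44 units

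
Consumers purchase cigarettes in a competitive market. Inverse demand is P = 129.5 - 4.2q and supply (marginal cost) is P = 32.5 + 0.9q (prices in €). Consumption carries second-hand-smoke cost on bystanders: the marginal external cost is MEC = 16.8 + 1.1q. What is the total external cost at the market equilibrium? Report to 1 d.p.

Market equilibrium (private): 32.5 + 0.9q = 129.5 - 4.2q → q_m = 19.0196.
Total external cost = ∫₀^{q_m} (16.8 + 1.1q) dq = 16.8×19.0196 + ½×1.1×19.0196² = 518.4891.

€518.5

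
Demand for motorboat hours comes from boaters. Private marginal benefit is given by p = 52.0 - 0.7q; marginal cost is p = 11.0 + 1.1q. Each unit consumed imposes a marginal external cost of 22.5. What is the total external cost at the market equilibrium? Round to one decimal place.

512.5

Market equilibrium (private): 11.0 + 1.1q = 52.0 - 0.7q → q_m = 22.7778.
Total external cost = MEC × q_m = 22.5 × 22.7778 = 512.5005.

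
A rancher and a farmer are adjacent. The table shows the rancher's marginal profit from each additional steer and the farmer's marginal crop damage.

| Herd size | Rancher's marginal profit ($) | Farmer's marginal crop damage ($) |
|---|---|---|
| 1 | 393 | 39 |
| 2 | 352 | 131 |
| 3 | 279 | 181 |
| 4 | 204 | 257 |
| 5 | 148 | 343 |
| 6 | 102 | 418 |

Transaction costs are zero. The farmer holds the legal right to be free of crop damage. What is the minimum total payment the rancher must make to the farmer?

$351

Efficient level: marginal profit ≥ marginal crop damage through level 3, so k* = 3.
With the farmer holding the right, the rancher must at least compensate total damage at k*: 39 + 131 + 181 = 351.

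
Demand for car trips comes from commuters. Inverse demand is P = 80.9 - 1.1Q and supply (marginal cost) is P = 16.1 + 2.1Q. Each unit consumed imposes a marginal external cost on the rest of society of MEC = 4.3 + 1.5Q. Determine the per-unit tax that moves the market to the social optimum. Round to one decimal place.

Social marginal benefit = demand − MEC = 76.6 - 2.6Q.
Set SMB = MC: 76.6 - 2.6Q = 16.1 + 2.1Q → Q* = 12.8723.
The Pigouvian tax equals MEC at Q*: 4.3 + 1.5×12.8723 = 23.6085.

tax = 23.6 per unit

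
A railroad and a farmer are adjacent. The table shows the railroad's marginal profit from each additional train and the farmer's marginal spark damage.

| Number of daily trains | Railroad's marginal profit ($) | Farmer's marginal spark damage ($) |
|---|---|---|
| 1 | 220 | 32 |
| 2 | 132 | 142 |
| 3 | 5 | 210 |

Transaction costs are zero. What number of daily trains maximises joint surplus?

1

Bargaining reaches the level where marginal profit last exceeds marginal spark damage.
That holds through level 1 (220 ≥ 32) but not at 2 (132 < 142).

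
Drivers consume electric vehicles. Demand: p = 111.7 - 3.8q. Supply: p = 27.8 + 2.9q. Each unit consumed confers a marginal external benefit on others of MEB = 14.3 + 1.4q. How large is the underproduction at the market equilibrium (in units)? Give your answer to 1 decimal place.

6.0 units

Market equilibrium (private): 27.8 + 2.9q = 111.7 - 3.8q → q_m = 12.5224.
Social marginal benefit = demand + MEB = 126.0 - 2.4q.
Set SMB = MC: 126.0 - 2.4q = 27.8 + 2.9q → q* = 18.5283.
Gap = |12.5224 − 18.5283| = 6.0059.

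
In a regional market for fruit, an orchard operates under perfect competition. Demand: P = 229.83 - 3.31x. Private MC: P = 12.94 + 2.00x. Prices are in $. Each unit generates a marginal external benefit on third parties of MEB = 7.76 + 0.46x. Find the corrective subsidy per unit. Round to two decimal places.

Social marginal cost = private MC − MEB = 5.18 + 1.54x.
Set SMC = demand: 5.18 + 1.54x = 229.83 - 3.31x → x* = 46.3196.
The Pigouvian subsidy equals MEB at x*: 7.76 + 0.46×46.3196 = 29.0670.

subsidy = $29.07 per unit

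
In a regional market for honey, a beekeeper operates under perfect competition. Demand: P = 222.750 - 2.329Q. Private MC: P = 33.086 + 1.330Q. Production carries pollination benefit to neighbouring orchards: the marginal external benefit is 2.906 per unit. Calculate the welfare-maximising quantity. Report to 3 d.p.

Q* = 52.629

Social marginal cost = private MC − MEB = 30.180 + 1.330Q.
Set SMC = demand: 30.180 + 1.330Q = 222.750 - 2.329Q → Q* = 52.6291.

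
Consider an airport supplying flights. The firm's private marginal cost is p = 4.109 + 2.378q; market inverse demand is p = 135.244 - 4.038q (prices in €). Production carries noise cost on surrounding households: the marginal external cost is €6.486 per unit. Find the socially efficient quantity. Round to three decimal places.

Social marginal cost = private MC + MEC = 10.595 + 2.378q.
Set SMC = demand: 10.595 + 2.378q = 135.244 - 4.038q → q* = 19.4278.

q* = 19.428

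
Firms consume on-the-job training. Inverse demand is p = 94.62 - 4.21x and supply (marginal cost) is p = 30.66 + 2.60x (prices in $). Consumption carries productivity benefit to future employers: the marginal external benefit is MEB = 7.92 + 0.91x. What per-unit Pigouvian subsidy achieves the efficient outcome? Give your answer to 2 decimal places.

Social marginal benefit = demand + MEB = 102.54 - 3.30x.
Set SMB = MC: 102.54 - 3.30x = 30.66 + 2.60x → x* = 12.1831.
The Pigouvian subsidy equals MEB at x*: 7.92 + 0.91×12.1831 = 19.0066.

subsidy = $19.01 per unit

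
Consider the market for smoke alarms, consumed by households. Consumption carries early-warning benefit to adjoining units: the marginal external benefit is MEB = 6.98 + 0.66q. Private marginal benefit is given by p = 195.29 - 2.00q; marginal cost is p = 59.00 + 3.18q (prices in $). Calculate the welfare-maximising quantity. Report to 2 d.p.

q* = 31.70

Social marginal benefit = demand + MEB = 202.27 - 1.34q.
Set SMB = MC: 202.27 - 1.34q = 59.00 + 3.18q → q* = 31.6969.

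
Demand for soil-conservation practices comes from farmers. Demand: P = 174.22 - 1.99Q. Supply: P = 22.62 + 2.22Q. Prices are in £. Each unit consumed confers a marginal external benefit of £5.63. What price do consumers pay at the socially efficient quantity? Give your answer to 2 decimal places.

P = £99.90

Social marginal benefit = demand + MEB = 179.85 - 1.99Q.
Set SMB = MC: 179.85 - 1.99Q = 22.62 + 2.22Q → Q* = 37.3468.
Consumer price on the demand curve at Q*: 174.22 − 1.99×37.3468 = 99.8999.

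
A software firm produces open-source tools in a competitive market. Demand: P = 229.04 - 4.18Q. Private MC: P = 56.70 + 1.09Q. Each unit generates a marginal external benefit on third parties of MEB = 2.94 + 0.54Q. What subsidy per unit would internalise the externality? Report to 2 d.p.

subsidy = 22.95 per unit

Social marginal cost = private MC − MEB = 53.76 + 0.55Q.
Set SMC = demand: 53.76 + 0.55Q = 229.04 - 4.18Q → Q* = 37.0571.
The Pigouvian subsidy equals MEB at Q*: 2.94 + 0.54×37.0571 = 22.9508.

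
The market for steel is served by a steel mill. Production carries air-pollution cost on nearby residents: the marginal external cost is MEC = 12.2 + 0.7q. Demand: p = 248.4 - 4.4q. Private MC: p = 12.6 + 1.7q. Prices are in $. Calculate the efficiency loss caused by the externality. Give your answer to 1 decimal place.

Market equilibrium (private): 12.6 + 1.7q = 248.4 - 4.4q → q_m = 38.6557.
Social marginal cost = private MC + MEC = 24.8 + 2.4q.
Set SMC = demand: 24.8 + 2.4q = 248.4 - 4.4q → q* = 32.8824.
The welfare-loss triangle has base |q_m − q*| and height MEC(q_m) (the vertical gap between SMC and demand is zero at q* and MEC at q_m).
DWL = ½ × 5.7733 × 39.2590 = 113.3270.

DWL = $113.3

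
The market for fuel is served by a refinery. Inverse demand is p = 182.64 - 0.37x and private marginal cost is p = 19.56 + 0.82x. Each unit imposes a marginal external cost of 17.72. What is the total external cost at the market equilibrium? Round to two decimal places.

2428.38

Market equilibrium (private): 19.56 + 0.82x = 182.64 - 0.37x → x_m = 137.0420.
Total external cost = MEC × x_m = 17.72 × 137.0420 = 2428.3842.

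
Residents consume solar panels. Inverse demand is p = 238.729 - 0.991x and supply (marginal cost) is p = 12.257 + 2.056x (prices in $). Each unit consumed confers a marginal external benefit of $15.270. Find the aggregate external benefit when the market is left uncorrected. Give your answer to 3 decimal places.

Market equilibrium (private): 12.257 + 2.056x = 238.729 - 0.991x → x_m = 74.3262.
Total external benefit = MEB × x_m = 15.270 × 74.3262 = 1134.9611.

$1134.961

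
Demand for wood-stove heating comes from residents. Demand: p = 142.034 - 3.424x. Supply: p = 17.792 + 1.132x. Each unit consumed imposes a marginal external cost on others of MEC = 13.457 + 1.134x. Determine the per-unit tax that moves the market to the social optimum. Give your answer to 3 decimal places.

Social marginal benefit = demand − MEC = 128.577 - 4.558x.
Set SMB = MC: 128.577 - 4.558x = 17.792 + 1.132x → x* = 19.4701.
The Pigouvian tax equals MEC at x*: 13.457 + 1.134×19.4701 = 35.5361.

tax = 35.536 per unit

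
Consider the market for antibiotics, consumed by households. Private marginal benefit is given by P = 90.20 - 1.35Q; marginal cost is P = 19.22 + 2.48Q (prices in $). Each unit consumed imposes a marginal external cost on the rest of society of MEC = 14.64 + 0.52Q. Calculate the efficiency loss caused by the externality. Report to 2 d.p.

DWL = $67.74

Market equilibrium (private): 19.22 + 2.48Q = 90.20 - 1.35Q → Q_m = 18.5326.
Social marginal benefit = demand − MEC = 75.56 - 1.87Q.
Set SMB = MC: 75.56 - 1.87Q = 19.22 + 2.48Q → Q* = 12.9517.
The welfare-loss triangle has base |Q_m − Q*| and height MEC(Q_m) (the vertical gap between SMB and MC is zero at Q* and MEC at Q_m).
DWL = ½ × 5.5809 × 24.2770 = 67.7438.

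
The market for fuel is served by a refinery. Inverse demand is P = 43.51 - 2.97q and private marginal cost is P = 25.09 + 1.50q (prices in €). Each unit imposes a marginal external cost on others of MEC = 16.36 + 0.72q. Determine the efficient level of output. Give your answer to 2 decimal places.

Social marginal cost = private MC + MEC = 41.45 + 2.22q.
Set SMC = demand: 41.45 + 2.22q = 43.51 - 2.97q → q* = 0.3969.

q* = 0.40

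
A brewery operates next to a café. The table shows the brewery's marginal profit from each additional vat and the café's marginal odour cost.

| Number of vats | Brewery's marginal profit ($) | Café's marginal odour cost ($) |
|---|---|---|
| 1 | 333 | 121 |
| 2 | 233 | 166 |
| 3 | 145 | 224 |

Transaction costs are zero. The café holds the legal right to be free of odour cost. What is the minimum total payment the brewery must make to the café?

Efficient level: marginal profit ≥ marginal odour cost through level 2, so k* = 2.
With the café holding the right, the brewery must at least compensate total damage at k*: 121 + 166 = 287.

$287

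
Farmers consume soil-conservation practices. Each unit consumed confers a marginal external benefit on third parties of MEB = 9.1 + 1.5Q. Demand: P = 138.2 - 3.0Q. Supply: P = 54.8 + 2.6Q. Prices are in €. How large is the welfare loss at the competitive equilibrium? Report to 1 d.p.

DWL = €120.5

Market equilibrium (private): 54.8 + 2.6Q = 138.2 - 3.0Q → Q_m = 14.8929.
Social marginal benefit = demand + MEB = 147.3 - 1.5Q.
Set SMB = MC: 147.3 - 1.5Q = 54.8 + 2.6Q → Q* = 22.5610.
Height of the DWL triangle at Q_m is SMB(Q_m) − MC(Q_m) = MEB(Q_m) = 31.4393.
DWL = ½ × 7.6681 × 31.4393 = 120.5398.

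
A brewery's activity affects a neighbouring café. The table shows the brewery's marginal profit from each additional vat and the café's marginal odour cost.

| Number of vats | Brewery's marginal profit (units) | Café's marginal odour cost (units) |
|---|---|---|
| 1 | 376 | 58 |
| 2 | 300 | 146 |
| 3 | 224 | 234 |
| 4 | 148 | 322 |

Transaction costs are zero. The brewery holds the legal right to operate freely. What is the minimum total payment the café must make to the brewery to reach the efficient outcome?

372

Left alone the brewery would choose level 4 (marginal profit stays positive).
Efficient level: k* = 2 (marginal profit ≥ marginal odour cost through 2).
The café must at least cover the brewery's forgone profit from cutting 4→2: 224 + 148 = 372.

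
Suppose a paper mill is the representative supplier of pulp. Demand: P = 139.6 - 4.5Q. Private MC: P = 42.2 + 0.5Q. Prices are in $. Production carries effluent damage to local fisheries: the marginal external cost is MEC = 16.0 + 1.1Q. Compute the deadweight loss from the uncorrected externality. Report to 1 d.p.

Market equilibrium (private): 42.2 + 0.5Q = 139.6 - 4.5Q → Q_m = 19.4800.
Social marginal cost = private MC + MEC = 58.2 + 1.6Q.
Set SMC = demand: 58.2 + 1.6Q = 139.6 - 4.5Q → Q* = 13.3443.
Between Q* and Q_m the wedge SMC − demand runs linearly from 0 to MEC(Q_m), so the loss is a triangle.
DWL = ½ × 6.1357 × 37.4280 = 114.8235.

DWL = $114.8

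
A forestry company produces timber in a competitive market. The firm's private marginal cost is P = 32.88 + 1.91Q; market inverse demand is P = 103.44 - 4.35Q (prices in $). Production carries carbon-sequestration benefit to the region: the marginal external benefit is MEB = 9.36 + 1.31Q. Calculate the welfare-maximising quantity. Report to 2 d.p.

Q* = 16.15

Social marginal cost = private MC − MEB = 23.52 + 0.60Q.
Set SMC = demand: 23.52 + 0.60Q = 103.44 - 4.35Q → Q* = 16.1455.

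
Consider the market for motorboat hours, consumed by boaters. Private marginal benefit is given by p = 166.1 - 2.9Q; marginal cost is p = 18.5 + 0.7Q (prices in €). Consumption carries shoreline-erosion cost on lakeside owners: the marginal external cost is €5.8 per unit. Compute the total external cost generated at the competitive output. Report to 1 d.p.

€237.8

Market equilibrium (private): 18.5 + 0.7Q = 166.1 - 2.9Q → Q_m = 41.0000.
Total external cost = MEC × Q_m = 5.8 × 41.0000 = 237.8000.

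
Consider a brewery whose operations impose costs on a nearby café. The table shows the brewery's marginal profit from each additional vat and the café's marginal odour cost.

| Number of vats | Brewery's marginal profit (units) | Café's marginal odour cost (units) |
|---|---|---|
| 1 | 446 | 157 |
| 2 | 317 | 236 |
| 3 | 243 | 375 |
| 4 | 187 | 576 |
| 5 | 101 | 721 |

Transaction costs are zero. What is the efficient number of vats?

Bargaining reaches the level where marginal profit last exceeds marginal odour cost.
That holds through level 2 (317 ≥ 236) but not at 3 (243 < 375).

2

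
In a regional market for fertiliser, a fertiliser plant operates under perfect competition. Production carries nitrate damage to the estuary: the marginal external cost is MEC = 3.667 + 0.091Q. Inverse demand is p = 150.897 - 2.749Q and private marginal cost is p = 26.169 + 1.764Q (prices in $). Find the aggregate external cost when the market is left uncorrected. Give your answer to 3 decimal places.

Market equilibrium (private): 26.169 + 1.764Q = 150.897 - 2.749Q → Q_m = 27.6375.
Total external cost = ∫₀^{Q_m} (3.667 + 0.091Q) dQ = 3.667×27.6375 + ½×0.091×27.6375² = 136.1010.

$136.101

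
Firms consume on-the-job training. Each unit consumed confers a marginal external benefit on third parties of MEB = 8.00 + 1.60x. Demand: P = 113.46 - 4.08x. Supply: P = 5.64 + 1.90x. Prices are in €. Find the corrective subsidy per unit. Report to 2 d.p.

subsidy = €50.31 per unit

Social marginal benefit = demand + MEB = 121.46 - 2.48x.
Set SMB = MC: 121.46 - 2.48x = 5.64 + 1.90x → x* = 26.4429.
The Pigouvian subsidy equals MEB at x*: 8.00 + 1.60×26.4429 = 50.3086.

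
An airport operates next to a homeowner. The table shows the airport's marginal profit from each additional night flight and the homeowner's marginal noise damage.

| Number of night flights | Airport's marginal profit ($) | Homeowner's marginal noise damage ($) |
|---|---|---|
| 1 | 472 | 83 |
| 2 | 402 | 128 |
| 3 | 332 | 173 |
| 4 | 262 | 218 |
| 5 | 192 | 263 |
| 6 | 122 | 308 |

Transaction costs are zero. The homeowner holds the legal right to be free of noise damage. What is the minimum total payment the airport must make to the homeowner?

$602

Efficient level: marginal profit ≥ marginal noise damage through level 4, so k* = 4.
With the homeowner holding the right, the airport must at least compensate total damage at k*: 83 + 128 + 173 + 218 = 602.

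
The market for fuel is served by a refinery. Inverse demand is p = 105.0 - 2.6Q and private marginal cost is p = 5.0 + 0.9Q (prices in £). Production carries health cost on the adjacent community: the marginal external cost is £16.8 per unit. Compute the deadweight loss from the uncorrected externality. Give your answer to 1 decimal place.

DWL = £40.3

Market equilibrium (private): 5.0 + 0.9Q = 105.0 - 2.6Q → Q_m = 28.5714.
Social marginal cost = private MC + MEC = 21.8 + 0.9Q.
Set SMC = demand: 21.8 + 0.9Q = 105.0 - 2.6Q → Q* = 23.7714.
Between Q* and Q_m the wedge SMC − demand runs linearly from 0 to MEC(Q_m), so the loss is a triangle.
DWL = ½ × 4.8000 × 16.8000 = 40.3200.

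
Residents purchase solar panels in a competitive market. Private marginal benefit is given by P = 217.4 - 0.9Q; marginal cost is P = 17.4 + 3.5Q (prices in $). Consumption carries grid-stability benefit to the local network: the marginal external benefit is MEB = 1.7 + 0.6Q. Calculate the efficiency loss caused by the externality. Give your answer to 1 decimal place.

Market equilibrium (private): 17.4 + 3.5Q = 217.4 - 0.9Q → Q_m = 45.4545.
Social marginal benefit = demand + MEB = 219.1 - 0.3Q.
Set SMB = MC: 219.1 - 0.3Q = 17.4 + 3.5Q → Q* = 53.0789.
The loss is the area between SMB and MC from Q* to Q_m; with linear curves that's a triangle of height MEB(Q_m).
DWL = ½ × 7.6244 × 28.9727 = 110.4497.

DWL = $110.4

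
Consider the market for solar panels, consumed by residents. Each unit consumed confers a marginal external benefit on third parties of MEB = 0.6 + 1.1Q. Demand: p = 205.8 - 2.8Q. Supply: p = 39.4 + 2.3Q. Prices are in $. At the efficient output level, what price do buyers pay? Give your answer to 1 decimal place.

Social marginal benefit = demand + MEB = 206.4 - 1.7Q.
Set SMB = MC: 206.4 - 1.7Q = 39.4 + 2.3Q → Q* = 41.7500.
Consumer price on the demand curve at Q*: 205.8 − 2.8×41.7500 = 88.9000.

P = $88.9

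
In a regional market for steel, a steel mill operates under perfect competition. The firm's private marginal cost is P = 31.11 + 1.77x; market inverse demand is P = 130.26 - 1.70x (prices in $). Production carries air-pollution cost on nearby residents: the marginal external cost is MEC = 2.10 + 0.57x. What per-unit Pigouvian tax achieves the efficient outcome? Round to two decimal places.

tax = $15.79 per unit

Social marginal cost = private MC + MEC = 33.21 + 2.34x.
Set SMC = demand: 33.21 + 2.34x = 130.26 - 1.70x → x* = 24.0223.
The Pigouvian tax equals MEC at x*: 2.10 + 0.57×24.0223 = 15.7927.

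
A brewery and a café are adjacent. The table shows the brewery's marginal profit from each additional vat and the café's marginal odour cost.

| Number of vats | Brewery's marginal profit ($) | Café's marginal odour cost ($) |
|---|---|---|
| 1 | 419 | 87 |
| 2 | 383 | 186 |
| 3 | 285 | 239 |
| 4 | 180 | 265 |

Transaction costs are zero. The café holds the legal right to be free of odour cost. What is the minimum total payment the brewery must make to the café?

$512

Efficient level: marginal profit ≥ marginal odour cost through level 3, so k* = 3.
With the café holding the right, the brewery must at least compensate total damage at k*: 87 + 186 + 239 = 512.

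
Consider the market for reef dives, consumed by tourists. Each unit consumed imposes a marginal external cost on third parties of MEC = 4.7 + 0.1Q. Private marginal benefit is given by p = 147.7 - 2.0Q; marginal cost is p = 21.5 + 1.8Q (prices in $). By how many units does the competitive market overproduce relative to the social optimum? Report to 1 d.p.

Market equilibrium (private): 21.5 + 1.8Q = 147.7 - 2.0Q → Q_m = 33.2105.
Social marginal benefit = demand − MEC = 143.0 - 2.1Q.
Set SMB = MC: 143.0 - 2.1Q = 21.5 + 1.8Q → Q* = 31.1538.
Gap = |33.2105 − 31.1538| = 2.0567.

2.1 units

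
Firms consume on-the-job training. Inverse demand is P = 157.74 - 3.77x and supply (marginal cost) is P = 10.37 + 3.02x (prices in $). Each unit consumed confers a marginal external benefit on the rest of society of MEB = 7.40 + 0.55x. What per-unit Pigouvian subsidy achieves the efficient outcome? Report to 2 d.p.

subsidy = $21.04 per unit

Social marginal benefit = demand + MEB = 165.14 - 3.22x.
Set SMB = MC: 165.14 - 3.22x = 10.37 + 3.02x → x* = 24.8029.
The Pigouvian subsidy equals MEB at x*: 7.40 + 0.55×24.8029 = 21.0416.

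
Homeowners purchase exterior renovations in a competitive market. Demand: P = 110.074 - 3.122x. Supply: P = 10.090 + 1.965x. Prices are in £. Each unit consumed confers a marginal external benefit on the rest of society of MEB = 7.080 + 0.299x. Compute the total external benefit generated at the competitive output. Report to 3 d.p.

£196.910

Market equilibrium (private): 10.090 + 1.965x = 110.074 - 3.122x → x_m = 19.6548.
Total external benefit = ∫₀^{x_m} (7.080 + 0.299x) dx = 7.080×19.6548 + ½×0.299×19.6548² = 196.9095.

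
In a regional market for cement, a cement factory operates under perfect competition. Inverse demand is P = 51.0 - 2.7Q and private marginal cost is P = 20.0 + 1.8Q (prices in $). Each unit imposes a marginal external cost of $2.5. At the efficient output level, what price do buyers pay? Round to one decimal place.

Social marginal cost = private MC + MEC = 22.5 + 1.8Q.
Set SMC = demand: 22.5 + 1.8Q = 51.0 - 2.7Q → Q* = 6.3333.
Consumer price on the demand curve at Q*: 51.0 − 2.7×6.3333 = 33.9001.

P = $33.9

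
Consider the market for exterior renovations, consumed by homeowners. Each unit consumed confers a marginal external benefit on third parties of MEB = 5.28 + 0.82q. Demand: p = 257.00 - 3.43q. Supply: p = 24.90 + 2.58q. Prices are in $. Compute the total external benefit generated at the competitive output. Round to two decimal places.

$815.39

Market equilibrium (private): 24.90 + 2.58q = 257.00 - 3.43q → q_m = 38.6190.
Total external benefit = ∫₀^{q_m} (5.28 + 0.82q) dq = 5.28×38.6190 + ½×0.82×38.6190² = 815.3935.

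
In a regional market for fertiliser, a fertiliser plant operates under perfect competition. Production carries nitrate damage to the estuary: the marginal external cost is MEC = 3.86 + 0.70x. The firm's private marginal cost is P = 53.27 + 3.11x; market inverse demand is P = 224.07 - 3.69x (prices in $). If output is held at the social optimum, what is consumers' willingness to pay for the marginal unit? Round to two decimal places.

P = $141.94

Social marginal cost = private MC + MEC = 57.13 + 3.81x.
Set SMC = demand: 57.13 + 3.81x = 224.07 - 3.69x → x* = 22.2587.
Consumer price on the demand curve at x*: 224.07 − 3.69×22.2587 = 141.9354.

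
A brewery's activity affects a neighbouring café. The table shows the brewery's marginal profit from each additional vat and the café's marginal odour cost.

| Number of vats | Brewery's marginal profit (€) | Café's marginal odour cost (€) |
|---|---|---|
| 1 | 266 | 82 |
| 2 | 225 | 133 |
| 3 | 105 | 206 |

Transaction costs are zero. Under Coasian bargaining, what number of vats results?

2

Bargaining reaches the level where marginal profit last exceeds marginal odour cost.
That holds through level 2 (225 ≥ 133) but not at 3 (105 < 206).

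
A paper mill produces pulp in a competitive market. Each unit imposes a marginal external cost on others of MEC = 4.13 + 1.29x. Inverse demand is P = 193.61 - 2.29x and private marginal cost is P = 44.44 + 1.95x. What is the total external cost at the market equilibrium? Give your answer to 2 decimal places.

943.65

Market equilibrium (private): 44.44 + 1.95x = 193.61 - 2.29x → x_m = 35.1816.
Total external cost = ∫₀^{x_m} (4.13 + 1.29x) dx = 4.13×35.1816 + ½×1.29×35.1816² = 943.6455.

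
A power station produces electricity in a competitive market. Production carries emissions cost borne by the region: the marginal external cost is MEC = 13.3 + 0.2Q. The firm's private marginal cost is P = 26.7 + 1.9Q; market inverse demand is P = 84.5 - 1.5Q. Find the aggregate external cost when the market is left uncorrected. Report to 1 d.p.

Market equilibrium (private): 26.7 + 1.9Q = 84.5 - 1.5Q → Q_m = 17.0000.
Total external cost = ∫₀^{Q_m} (13.3 + 0.2Q) dQ = 13.3×17.0000 + ½×0.2×17.0000² = 255.0000.

255.0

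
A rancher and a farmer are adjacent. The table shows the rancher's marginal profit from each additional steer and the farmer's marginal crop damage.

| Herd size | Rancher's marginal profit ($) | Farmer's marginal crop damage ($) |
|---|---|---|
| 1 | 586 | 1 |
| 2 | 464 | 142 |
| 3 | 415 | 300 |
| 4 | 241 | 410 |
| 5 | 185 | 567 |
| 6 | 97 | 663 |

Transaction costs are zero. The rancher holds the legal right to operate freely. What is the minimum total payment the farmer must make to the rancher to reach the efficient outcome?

Left alone the rancher would choose level 6 (marginal profit stays positive).
Efficient level: k* = 3 (marginal profit ≥ marginal crop damage through 3).
The farmer must at least cover the rancher's forgone profit from cutting 6→3: 241 + 185 + 97 = 523.

$523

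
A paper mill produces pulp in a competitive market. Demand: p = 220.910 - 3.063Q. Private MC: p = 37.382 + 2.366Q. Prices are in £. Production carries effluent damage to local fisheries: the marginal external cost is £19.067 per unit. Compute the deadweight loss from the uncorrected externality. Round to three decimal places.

Market equilibrium (private): 37.382 + 2.366Q = 220.910 - 3.063Q → Q_m = 33.8051.
Social marginal cost = private MC + MEC = 56.449 + 2.366Q.
Set SMC = demand: 56.449 + 2.366Q = 220.910 - 3.063Q → Q* = 30.2931.
Between Q* and Q_m the wedge SMC − demand runs linearly from 0 to MEC(Q_m), so the loss is a triangle.
DWL = ½ × 3.5120 × 19.0670 = 33.4817.

DWL = £33.482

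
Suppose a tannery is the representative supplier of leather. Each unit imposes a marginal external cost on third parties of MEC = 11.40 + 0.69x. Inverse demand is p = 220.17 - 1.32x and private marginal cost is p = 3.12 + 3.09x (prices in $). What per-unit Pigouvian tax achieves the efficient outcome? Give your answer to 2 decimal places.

tax = $39.22 per unit

Social marginal cost = private MC + MEC = 14.52 + 3.78x.
Set SMC = demand: 14.52 + 3.78x = 220.17 - 1.32x → x* = 40.3235.
The Pigouvian tax equals MEC at x*: 11.40 + 0.69×40.3235 = 39.2232.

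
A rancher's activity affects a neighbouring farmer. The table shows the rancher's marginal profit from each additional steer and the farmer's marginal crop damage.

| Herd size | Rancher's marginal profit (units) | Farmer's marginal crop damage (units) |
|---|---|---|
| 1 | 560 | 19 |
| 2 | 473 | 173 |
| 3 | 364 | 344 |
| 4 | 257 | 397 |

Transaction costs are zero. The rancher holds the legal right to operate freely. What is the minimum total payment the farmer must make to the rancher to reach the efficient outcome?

257

Left alone the rancher would choose level 4 (marginal profit stays positive).
Efficient level: k* = 3 (marginal profit ≥ marginal crop damage through 3).
The farmer must at least cover the rancher's forgone profit from cutting 4→3: 257 = 257.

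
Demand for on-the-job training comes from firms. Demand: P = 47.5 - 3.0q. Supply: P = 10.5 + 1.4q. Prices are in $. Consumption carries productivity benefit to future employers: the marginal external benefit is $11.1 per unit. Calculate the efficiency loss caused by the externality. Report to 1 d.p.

DWL = $14.0

Market equilibrium (private): 10.5 + 1.4q = 47.5 - 3.0q → q_m = 8.4091.
Social marginal benefit = demand + MEB = 58.6 - 3.0q.
Set SMB = MC: 58.6 - 3.0q = 10.5 + 1.4q → q* = 10.9318.
Between q* and q_m the wedge SMB − MC runs linearly from 0 to MEB(q_m), so the loss is a triangle.
DWL = ½ × 2.5227 × 11.1000 = 14.0010.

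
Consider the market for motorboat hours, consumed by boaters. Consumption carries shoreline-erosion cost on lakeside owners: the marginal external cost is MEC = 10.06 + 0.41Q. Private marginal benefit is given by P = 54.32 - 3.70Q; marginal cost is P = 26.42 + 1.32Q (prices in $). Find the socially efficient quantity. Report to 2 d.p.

Q* = 3.29

Social marginal benefit = demand − MEC = 44.26 - 4.11Q.
Set SMB = MC: 44.26 - 4.11Q = 26.42 + 1.32Q → Q* = 3.2855.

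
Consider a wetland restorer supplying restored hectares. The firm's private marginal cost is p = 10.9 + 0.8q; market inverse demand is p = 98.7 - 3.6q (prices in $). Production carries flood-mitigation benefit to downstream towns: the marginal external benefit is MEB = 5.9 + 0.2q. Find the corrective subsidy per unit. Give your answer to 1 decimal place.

subsidy = $10.4 per unit

Social marginal cost = private MC − MEB = 5.0 + 0.6q.
Set SMC = demand: 5.0 + 0.6q = 98.7 - 3.6q → q* = 22.3095.
The Pigouvian subsidy equals MEB at q*: 5.9 + 0.2×22.3095 = 10.3619.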